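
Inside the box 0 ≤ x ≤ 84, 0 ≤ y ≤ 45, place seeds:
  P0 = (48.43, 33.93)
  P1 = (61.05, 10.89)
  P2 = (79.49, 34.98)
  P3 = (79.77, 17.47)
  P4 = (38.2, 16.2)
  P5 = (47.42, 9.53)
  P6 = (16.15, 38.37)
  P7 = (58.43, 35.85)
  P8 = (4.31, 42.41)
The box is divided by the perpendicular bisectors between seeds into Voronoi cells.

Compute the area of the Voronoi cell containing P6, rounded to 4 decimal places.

1. box [0,84]×[0,45]: [(0, 0) (84, 0) (84, 45) (0, 45)]
2. ⊥bis P6·P0 via (32.29,36.15): [(0, 0) (27.3177, 0) (33.5073, 45) (0, 45)]  |A|=1368.5621
3. ⊥bis P6·P1 via (38.6,24.63): [(0, 0) (23.5258, 0) (28.4169, 7.9917) (33.5073, 45) (0, 45)]  |A|=1353.4101
4. ⊥bis P6·P2 via (47.82,36.675): [(0, 0) (23.5258, 0) (28.4169, 7.9917) (33.5073, 45) (0, 45)]  |A|=1353.4101
5. ⊥bis P6·P3 via (47.96,27.92): [(0, 0) (23.5258, 0) (28.4169, 7.9917) (33.5073, 45) (0, 45)]  |A|=1353.4101
6. ⊥bis P6·P4 via (27.175,27.285): [(0, 0.2571) (31.688, 31.7736) (33.5073, 45) (0, 45)]  |A|=930.4978
7. ⊥bis P6·P5 via (31.785,23.95): [(0, 0.2571) (31.688, 31.7736) (33.5073, 45) (0, 45)]  |A|=930.4978
8. ⊥bis P6·P7 via (37.29,37.11): [(0, 0.2571) (31.688, 31.7736) (33.5073, 45) (0, 45)]  |A|=930.4978
9. ⊥bis P6·P8 via (10.23,40.39): [(0, 10.409) (0, 0.2571) (31.688, 31.7736) (33.5073, 45) (11.803, 45)]  |A|=726.3589
10. canonical 5-gon: [(0, 10.409) (0, 0.2571) (31.688, 31.7736) (33.5073, 45) (11.803, 45)]
11. shoelace: 726.3589

Area of P6's cell: 726.3589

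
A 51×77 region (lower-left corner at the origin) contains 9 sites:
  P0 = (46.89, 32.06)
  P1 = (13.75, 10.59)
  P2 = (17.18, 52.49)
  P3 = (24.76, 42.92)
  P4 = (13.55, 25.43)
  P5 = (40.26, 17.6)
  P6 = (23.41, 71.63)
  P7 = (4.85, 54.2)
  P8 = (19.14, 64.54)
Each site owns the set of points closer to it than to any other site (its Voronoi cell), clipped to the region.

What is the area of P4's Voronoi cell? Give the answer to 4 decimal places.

1. box [0,51]×[0,77]: [(0, 0) (51, 0) (51, 77) (0, 77)]
2. ⊥bis P4·P0 via (30.22,28.745): [(0, 0) (35.9362, 0) (20.624, 77) (0, 77)]  |A|=2177.5691
3. ⊥bis P4·P1 via (13.65,18.01): [(0, 17.826) (32.3048, 18.2614) (20.624, 77) (0, 77)]  |A|=1561.5129
4. ⊥bis P4·P2 via (15.365,38.96): [(0, 41.0212) (0, 17.826) (32.3048, 18.2614) (28.5401, 37.1926)]  |A|=637.5991
5. ⊥bis P4·P3 via (19.155,34.175): [(10.7164, 39.5836) (0, 41.0212) (0, 17.826) (32.3048, 18.2614) (30.5988, 26.8403)]  |A|=547.8018
6. ⊥bis P4·P5 via (26.905,21.515): [(28.8034, 27.991) (10.7164, 39.5836) (0, 41.0212) (0, 17.826) (25.926, 18.1754)]  |A|=509.9006
7. ⊥bis P4·P6 via (18.48,48.53): [(28.8034, 27.991) (10.7164, 39.5836) (0, 41.0212) (0, 17.826) (25.926, 18.1754)]  |A|=509.9006
8. ⊥bis P4·P7 via (9.2,39.815): [(28.8034, 27.991) (10.7164, 39.5836) (9.1359, 39.7956) (0, 37.0329) (0, 17.826) (25.926, 18.1754)]  |A|=491.6826
9. ⊥bis P4·P8 via (16.345,44.985): [(28.8034, 27.991) (10.7164, 39.5836) (9.1359, 39.7956) (0, 37.0329) (0, 17.826) (25.926, 18.1754)]  |A|=491.6826
10. canonical 6-gon: [(28.8034, 27.991) (10.7164, 39.5836) (9.1359, 39.7956) (0, 37.0329) (0, 17.826) (25.926, 18.1754)]
11. shoelace: 491.6826

Area of P4's cell: 491.6826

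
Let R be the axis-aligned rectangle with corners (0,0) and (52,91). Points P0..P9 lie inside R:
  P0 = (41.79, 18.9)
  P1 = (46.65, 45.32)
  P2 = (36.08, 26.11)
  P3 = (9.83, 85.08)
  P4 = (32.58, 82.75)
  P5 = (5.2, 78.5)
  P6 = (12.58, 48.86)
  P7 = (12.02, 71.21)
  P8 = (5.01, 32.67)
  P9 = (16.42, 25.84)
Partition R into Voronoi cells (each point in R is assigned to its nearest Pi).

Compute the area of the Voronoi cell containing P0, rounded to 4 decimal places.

1. box [0,52]×[0,91]: [(0, 0) (52, 0) (52, 91) (0, 91)]
2. ⊥bis P0·P1 via (44.22,32.11): [(0, 40.2443) (0, 0) (52, 0) (52, 30.6789)]  |A|=1844.0031
3. ⊥bis P0·P2 via (38.935,22.505): [(49.7733, 31.0885) (10.518, 0) (52, 0) (52, 30.6789)]  |A|=678.9619
4. ⊥bis P0·P3 via (25.81,51.99): [(49.7733, 31.0885) (10.518, 0) (52, 0) (52, 30.6789)]  |A|=678.9619
5. ⊥bis P0·P4 via (37.185,50.825): [(49.7733, 31.0885) (10.518, 0) (52, 0) (52, 30.6789)]  |A|=678.9619
6. ⊥bis P0·P5 via (23.495,48.7): [(49.7733, 31.0885) (10.518, 0) (52, 0) (52, 30.6789)]  |A|=678.9619
7. ⊥bis P0·P6 via (27.185,33.88): [(49.7733, 31.0885) (10.518, 0) (52, 0) (52, 30.6789)]  |A|=678.9619
8. ⊥bis P0·P7 via (26.905,45.055): [(49.7733, 31.0885) (10.518, 0) (52, 0) (52, 30.6789)]  |A|=678.9619
9. ⊥bis P0·P8 via (23.4,25.785): [(49.7733, 31.0885) (15.107, 3.6343) (13.7464, 0) (52, 0) (52, 30.6789)]  |A|=673.0954
10. ⊥bis P0·P9 via (29.105,22.37): [(49.7733, 31.0885) (26.4336, 12.6045) (22.9857, 0) (52, 0) (52, 30.6789)]  |A|=600.3878
11. canonical 5-gon: [(49.7733, 31.0885) (26.4336, 12.6045) (22.9857, 0) (52, 0) (52, 30.6789)]
12. shoelace: 600.3878

Area of P0's cell: 600.3878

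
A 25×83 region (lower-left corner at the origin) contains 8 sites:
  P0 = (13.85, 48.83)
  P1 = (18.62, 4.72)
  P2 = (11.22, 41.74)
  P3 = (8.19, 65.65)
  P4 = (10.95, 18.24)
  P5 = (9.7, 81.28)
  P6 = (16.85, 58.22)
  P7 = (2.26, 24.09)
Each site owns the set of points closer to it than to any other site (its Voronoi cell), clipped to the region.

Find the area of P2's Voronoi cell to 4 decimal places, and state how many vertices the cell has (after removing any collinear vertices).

Area of P2's cell: 344.1283 (5 vertices)

1. box [0,25]×[0,83]: [(0, 0) (25, 0) (25, 83) (0, 83)]
2. ⊥bis P2·P0 via (12.535,45.285): [(0, 49.9348) (0, 0) (25, 0) (25, 40.6612)]  |A|=1132.4496
3. ⊥bis P2·P1 via (14.92,23.23): [(0, 49.9348) (0, 20.2476) (25, 25.2449) (25, 40.6612)]  |A|=563.793
4. ⊥bis P2·P3 via (9.705,53.695): [(0, 49.9348) (0, 20.2476) (25, 25.2449) (25, 40.6612)]  |A|=563.793
5. ⊥bis P2·P4 via (11.085,29.99): [(0, 49.9348) (0, 30.1174) (25, 29.8301) (25, 40.6612)]  |A|=383.106
6. ⊥bis P2·P5 via (10.46,61.51): [(0, 49.9348) (0, 30.1174) (25, 29.8301) (25, 40.6612)]  |A|=383.106
7. ⊥bis P2·P6 via (14.035,49.98): [(0, 49.9348) (0, 30.1174) (25, 29.8301) (25, 40.6612)]  |A|=383.106
8. ⊥bis P2·P7 via (6.74,32.915): [(0, 49.9348) (0, 36.3366) (12.5347, 29.9733) (25, 29.8301) (25, 40.6612)]  |A|=344.1283
9. canonical 5-gon: [(0, 49.9348) (0, 36.3366) (12.5347, 29.9733) (25, 29.8301) (25, 40.6612)]
10. shoelace: 344.1283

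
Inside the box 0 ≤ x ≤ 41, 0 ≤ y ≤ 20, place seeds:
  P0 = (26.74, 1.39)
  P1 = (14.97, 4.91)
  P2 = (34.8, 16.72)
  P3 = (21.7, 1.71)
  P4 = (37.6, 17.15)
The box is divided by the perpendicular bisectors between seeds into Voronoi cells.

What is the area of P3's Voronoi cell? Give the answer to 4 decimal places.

Area of P3's cell: 60.7211

1. box [0,41]×[0,20]: [(0, 0) (41, 0) (41, 20) (0, 20)]
2. ⊥bis P3·P0 via (24.22,1.55): [(0, 0) (24.1216, 0) (25.3914, 20) (0, 20)]  |A|=495.1302
3. ⊥bis P3·P1 via (18.335,3.31): [(16.7612, 0) (24.1216, 0) (25.2559, 17.8655)]  |A|=65.7491
4. ⊥bis P3·P2 via (28.25,9.215): [(23.2271, 13.5987) (16.7612, 0) (24.1216, 0) (24.8927, 12.1451)]  |A|=60.7211
5. ⊥bis P3·P4 via (29.65,9.43): [(23.2271, 13.5987) (16.7612, 0) (24.1216, 0) (24.8927, 12.1451)]  |A|=60.7211
6. canonical 4-gon: [(23.2271, 13.5987) (16.7612, 0) (24.1216, 0) (24.8927, 12.1451)]
7. shoelace: 60.7211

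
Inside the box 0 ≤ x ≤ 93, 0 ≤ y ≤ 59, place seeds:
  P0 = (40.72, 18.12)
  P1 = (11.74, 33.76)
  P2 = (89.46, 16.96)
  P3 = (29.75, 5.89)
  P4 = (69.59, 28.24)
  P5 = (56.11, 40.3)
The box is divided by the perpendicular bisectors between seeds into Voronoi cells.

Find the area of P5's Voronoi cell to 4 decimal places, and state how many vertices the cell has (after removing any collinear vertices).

1. box [0,93]×[0,59]: [(0, 0) (93, 0) (93, 59) (0, 59)]
2. ⊥bis P5·P0 via (48.415,29.21): [(90.5123, 0) (93, 0) (93, 59) (5.4818, 59)]  |A|=2655.1739
3. ⊥bis P5·P1 via (33.925,37.03): [(33.5582, 39.5187) (90.5123, 0) (93, 0) (93, 59) (30.6867, 59)]  |A|=2409.6614
4. ⊥bis P5·P2 via (72.785,28.63): [(33.5582, 39.5187) (65.0923, 17.6381) (93, 57.5148) (93, 59) (30.6867, 59)]  |A|=1585.1712
5. ⊥bis P5·P3 via (42.93,23.095): [(33.5582, 39.5187) (65.0923, 17.6381) (93, 57.5148) (93, 59) (30.6867, 59)]  |A|=1585.1712
6. ⊥bis P5·P4 via (62.85,34.27): [(33.5582, 39.5187) (54.5281, 24.9683) (84.9749, 59) (30.6867, 59)]  |A|=1107.1313
7. canonical 4-gon: [(33.5582, 39.5187) (54.5281, 24.9683) (84.9749, 59) (30.6867, 59)]
8. shoelace: 1107.1313

Area of P5's cell: 1107.1313 (4 vertices)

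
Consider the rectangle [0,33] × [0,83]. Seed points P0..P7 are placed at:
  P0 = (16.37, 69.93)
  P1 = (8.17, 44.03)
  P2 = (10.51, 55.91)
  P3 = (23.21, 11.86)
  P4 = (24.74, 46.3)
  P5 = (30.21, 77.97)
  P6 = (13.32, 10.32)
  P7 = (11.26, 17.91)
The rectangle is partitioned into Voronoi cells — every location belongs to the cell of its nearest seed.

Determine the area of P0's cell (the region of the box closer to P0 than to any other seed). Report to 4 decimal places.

Area of P0's cell: 479.5876

1. box [0,33]×[0,83]: [(0, 0) (33, 0) (33, 83) (0, 83)]
2. ⊥bis P0·P1 via (12.27,56.98): [(0, 60.8647) (33, 50.4168) (33, 83) (0, 83)]  |A|=902.8545
3. ⊥bis P0·P2 via (13.44,62.92): [(0, 68.5376) (33, 54.7444) (33, 83) (0, 83)]  |A|=704.847
4. ⊥bis P0·P3 via (19.79,40.895): [(0, 68.5376) (33, 54.7444) (33, 83) (0, 83)]  |A|=704.847
5. ⊥bis P0·P4 via (20.555,58.115): [(0, 68.5376) (22.9263, 58.955) (33, 62.5232) (33, 83) (0, 83)]  |A|=665.6669
6. ⊥bis P0·P5 via (23.29,73.95): [(0, 68.5376) (22.9263, 58.955) (30.4524, 61.6208) (18.0326, 83) (0, 83)]  |A|=479.5876
7. ⊥bis P0·P6 via (14.845,40.125): [(0, 68.5376) (22.9263, 58.955) (30.4524, 61.6208) (18.0326, 83) (0, 83)]  |A|=479.5876
8. ⊥bis P0·P7 via (13.815,43.92): [(0, 68.5376) (22.9263, 58.955) (30.4524, 61.6208) (18.0326, 83) (0, 83)]  |A|=479.5876
9. canonical 5-gon: [(0, 68.5376) (22.9263, 58.955) (30.4524, 61.6208) (18.0326, 83) (0, 83)]
10. shoelace: 479.5876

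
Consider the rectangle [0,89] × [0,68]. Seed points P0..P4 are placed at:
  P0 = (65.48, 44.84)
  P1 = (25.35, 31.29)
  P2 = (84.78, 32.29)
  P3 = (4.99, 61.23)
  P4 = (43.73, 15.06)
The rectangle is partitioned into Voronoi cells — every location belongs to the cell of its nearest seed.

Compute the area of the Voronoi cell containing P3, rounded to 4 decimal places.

1. box [0,89]×[0,68]: [(0, 0) (89, 0) (89, 68) (0, 68)]
2. ⊥bis P3·P0 via (35.235,53.035): [(0, 0) (20.865, 0) (39.2898, 68) (0, 68)]  |A|=2045.2627
3. ⊥bis P3·P1 via (15.17,46.26): [(0, 35.944) (37.5168, 61.4564) (39.2898, 68) (0, 68)]  |A|=729.8675
4. ⊥bis P3·P2 via (44.885,46.76): [(0, 35.944) (37.5168, 61.4564) (39.2898, 68) (0, 68)]  |A|=729.8675
5. ⊥bis P3·P4 via (24.36,38.145): [(0, 35.944) (37.5168, 61.4564) (39.2898, 68) (0, 68)]  |A|=729.8675
6. canonical 4-gon: [(0, 35.944) (37.5168, 61.4564) (39.2898, 68) (0, 68)]
7. shoelace: 729.8675

Area of P3's cell: 729.8675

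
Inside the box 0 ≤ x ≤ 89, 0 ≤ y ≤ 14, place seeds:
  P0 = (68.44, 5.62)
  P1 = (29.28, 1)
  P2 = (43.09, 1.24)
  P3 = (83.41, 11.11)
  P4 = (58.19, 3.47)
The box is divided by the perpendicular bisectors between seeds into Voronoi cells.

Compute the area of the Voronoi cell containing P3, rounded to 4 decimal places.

Area of P3's cell: 176.0417

1. box [0,89]×[0,14]: [(0, 0) (89, 0) (89, 14) (0, 14)]
2. ⊥bis P3·P0 via (75.925,8.365): [(78.9927, 0) (89, 0) (89, 14) (73.8585, 14)]  |A|=176.0417
3. ⊥bis P3·P1 via (56.345,6.055): [(78.9927, 0) (89, 0) (89, 14) (73.8585, 14)]  |A|=176.0417
4. ⊥bis P3·P2 via (63.25,6.175): [(78.9927, 0) (89, 0) (89, 14) (73.8585, 14)]  |A|=176.0417
5. ⊥bis P3·P4 via (70.8,7.29): [(78.9927, 0) (89, 0) (89, 14) (73.8585, 14)]  |A|=176.0417
6. canonical 4-gon: [(78.9927, 0) (89, 0) (89, 14) (73.8585, 14)]
7. shoelace: 176.0417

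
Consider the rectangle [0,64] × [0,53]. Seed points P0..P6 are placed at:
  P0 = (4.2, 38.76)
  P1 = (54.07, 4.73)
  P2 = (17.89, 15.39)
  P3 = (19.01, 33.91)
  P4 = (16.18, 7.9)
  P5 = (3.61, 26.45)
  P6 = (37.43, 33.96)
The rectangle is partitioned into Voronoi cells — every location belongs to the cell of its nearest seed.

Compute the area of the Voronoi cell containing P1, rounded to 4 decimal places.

Area of P1's cell: 616.2136

1. box [0,64]×[0,53]: [(0, 0) (64, 0) (64, 53) (0, 53)]
2. ⊥bis P1·P0 via (29.135,21.745): [(14.2968, 0) (64, 0) (64, 53) (50.4626, 53)]  |A|=1675.8765
3. ⊥bis P1·P2 via (35.98,10.06): [(47.2405, 48.2781) (33.0159, 0) (64, 0) (64, 53) (50.4626, 53)]  |A|=1224.0135
4. ⊥bis P1·P3 via (36.54,19.32): [(39.8966, 23.353) (33.0159, 0) (64, 0) (64, 52.3134)]  |A|=992.2503
5. ⊥bis P1·P4 via (35.125,6.315): [(39.8966, 23.353) (35.2235, 7.4925) (34.5967, 0) (64, 0) (64, 52.3134)]  |A|=986.3286
6. ⊥bis P1·P5 via (28.84,15.59): [(39.8966, 23.353) (35.2235, 7.4925) (34.5967, 0) (64, 0) (64, 52.3134)]  |A|=986.3286
7. ⊥bis P1·P6 via (45.75,19.345): [(37.2981, 14.5335) (35.2235, 7.4925) (34.5967, 0) (64, 0) (64, 29.7343)]  |A|=616.2136
8. canonical 5-gon: [(37.2981, 14.5335) (35.2235, 7.4925) (34.5967, 0) (64, 0) (64, 29.7343)]
9. shoelace: 616.2136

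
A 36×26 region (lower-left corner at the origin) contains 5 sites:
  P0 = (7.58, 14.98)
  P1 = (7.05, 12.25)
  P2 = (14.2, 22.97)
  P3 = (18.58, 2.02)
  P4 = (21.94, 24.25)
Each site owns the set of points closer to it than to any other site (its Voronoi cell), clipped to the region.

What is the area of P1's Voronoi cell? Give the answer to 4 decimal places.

1. box [0,36]×[0,26]: [(0, 0) (36, 0) (36, 26) (0, 26)]
2. ⊥bis P1·P0 via (7.315,13.615): [(0, 15.0351) (0, 0) (36, 0) (36, 8.0461)]  |A|=415.4624
3. ⊥bis P1·P2 via (10.625,17.61): [(20.433, 11.0683) (0, 15.0351) (0, 0) (36, 0) (36, 0.6854)]  |A|=358.1706
4. ⊥bis P1·P3 via (12.815,7.135): [(16.9114, 11.752) (0, 15.0351) (0, 0) (6.4845, 0)]  |A|=165.2352
5. ⊥bis P1·P4 via (14.495,18.25): [(16.9114, 11.752) (0, 15.0351) (0, 0) (6.4845, 0)]  |A|=165.2352
6. canonical 4-gon: [(16.9114, 11.752) (0, 15.0351) (0, 0) (6.4845, 0)]
7. shoelace: 165.2352

Area of P1's cell: 165.2352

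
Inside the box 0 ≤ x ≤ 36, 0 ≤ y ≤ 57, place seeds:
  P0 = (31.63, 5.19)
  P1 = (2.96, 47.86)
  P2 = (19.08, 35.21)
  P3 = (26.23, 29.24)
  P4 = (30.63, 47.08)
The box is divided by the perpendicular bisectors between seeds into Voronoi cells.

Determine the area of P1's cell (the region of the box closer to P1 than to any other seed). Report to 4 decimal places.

Area of P1's cell: 317.1119

1. box [0,36]×[0,57]: [(0, 0) (36, 0) (36, 57) (0, 57)]
2. ⊥bis P1·P0 via (17.295,26.525): [(0, 14.9045) (36, 39.0929) (36, 57) (0, 57)]  |A|=1080.0472
3. ⊥bis P1·P2 via (11.02,41.535): [(0, 27.4921) (23.156, 57) (0, 57)]  |A|=341.6421
4. ⊥bis P1·P3 via (14.595,38.55): [(0, 27.4921) (23.156, 57) (0, 57)]  |A|=341.6421
5. ⊥bis P1·P4 via (16.795,47.47): [(0, 27.4921) (16.8366, 48.9472) (17.0636, 57) (0, 57)]  |A|=317.1119
6. canonical 4-gon: [(0, 27.4921) (16.8366, 48.9472) (17.0636, 57) (0, 57)]
7. shoelace: 317.1119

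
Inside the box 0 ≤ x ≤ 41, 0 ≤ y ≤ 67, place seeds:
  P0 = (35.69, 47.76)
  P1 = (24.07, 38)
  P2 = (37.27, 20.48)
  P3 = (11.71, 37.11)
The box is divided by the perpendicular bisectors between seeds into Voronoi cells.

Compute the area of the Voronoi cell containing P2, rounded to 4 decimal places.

Area of P2's cell: 761.9665

1. box [0,41]×[0,67]: [(0, 0) (41, 0) (41, 67) (0, 67)]
2. ⊥bis P2·P0 via (36.48,34.12): [(0, 32.0072) (0, 0) (41, 0) (41, 34.3818)]  |A|=1360.9734
3. ⊥bis P2·P1 via (30.67,29.24): [(37.2026, 34.1619) (0, 6.1325) (0, 0) (41, 0) (41, 34.3818)]  |A|=879.6699
4. ⊥bis P2·P3 via (24.49,28.795): [(37.2026, 34.1619) (19.1156, 20.5346) (5.7552, 0) (41, 0) (41, 34.3818)]  |A|=761.9665
5. canonical 5-gon: [(37.2026, 34.1619) (19.1156, 20.5346) (5.7552, 0) (41, 0) (41, 34.3818)]
6. shoelace: 761.9665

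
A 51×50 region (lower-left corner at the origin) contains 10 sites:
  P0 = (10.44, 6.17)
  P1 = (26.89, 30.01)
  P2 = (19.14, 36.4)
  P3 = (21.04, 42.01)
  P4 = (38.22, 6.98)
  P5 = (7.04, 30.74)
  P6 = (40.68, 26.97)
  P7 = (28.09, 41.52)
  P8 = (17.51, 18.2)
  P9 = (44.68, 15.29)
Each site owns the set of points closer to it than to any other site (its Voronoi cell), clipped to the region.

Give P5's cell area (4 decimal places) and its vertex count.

1. box [0,51]×[0,50]: [(0, 0) (51, 0) (51, 50) (0, 50)]
2. ⊥bis P5·P0 via (8.74,18.455): [(0, 17.2456) (51, 24.3029) (51, 50) (0, 50)]  |A|=1490.5132
3. ⊥bis P5·P1 via (16.965,30.375): [(0, 17.2456) (16.5665, 19.538) (17.6867, 50) (0, 50)]  |A|=540.6989
4. ⊥bis P5·P2 via (13.09,33.57): [(0, 17.2456) (16.5665, 19.538) (16.7915, 25.6569) (5.4046, 50) (0, 50)]  |A|=391.2061
5. ⊥bis P5·P3 via (14.04,36.375): [(0, 17.2456) (16.5665, 19.538) (16.7915, 25.6569) (8.6402, 43.0828) (3.0719, 50) (0, 50)]  |A|=383.1383
6. ⊥bis P5·P4 via (22.63,18.86): [(0, 17.2456) (16.5665, 19.538) (16.7915, 25.6569) (8.6402, 43.0828) (3.0719, 50) (0, 50)]  |A|=383.1383
7. ⊥bis P5·P6 via (23.86,28.855): [(0, 17.2456) (16.5665, 19.538) (16.7915, 25.6569) (8.6402, 43.0828) (3.0719, 50) (0, 50)]  |A|=383.1383
8. ⊥bis P5·P7 via (17.565,36.13): [(0, 17.2456) (16.5665, 19.538) (16.7915, 25.6569) (8.6402, 43.0828) (3.0719, 50) (0, 50)]  |A|=383.1383
9. ⊥bis P5·P8 via (12.275,24.47): [(0, 17.2456) (4.3418, 17.8464) (15.9222, 27.5152) (8.6402, 43.0828) (3.0719, 50) (0, 50)]  |A|=330.966
10. ⊥bis P5·P9 via (25.86,23.015): [(0, 17.2456) (4.3418, 17.8464) (15.9222, 27.5152) (8.6402, 43.0828) (3.0719, 50) (0, 50)]  |A|=330.966
11. canonical 6-gon: [(0, 17.2456) (4.3418, 17.8464) (15.9222, 27.5152) (8.6402, 43.0828) (3.0719, 50) (0, 50)]
12. shoelace: 330.966

Area of P5's cell: 330.9660 (6 vertices)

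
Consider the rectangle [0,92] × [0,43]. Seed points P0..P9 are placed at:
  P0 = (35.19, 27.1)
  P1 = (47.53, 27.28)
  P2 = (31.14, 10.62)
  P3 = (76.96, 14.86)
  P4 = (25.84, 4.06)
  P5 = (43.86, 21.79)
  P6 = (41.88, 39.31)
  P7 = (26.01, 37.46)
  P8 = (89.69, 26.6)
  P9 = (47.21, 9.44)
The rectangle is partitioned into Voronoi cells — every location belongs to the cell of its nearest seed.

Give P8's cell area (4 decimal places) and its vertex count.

Area of P8's cell: 442.9736 (4 vertices)

1. box [0,92]×[0,43]: [(0, 0) (92, 0) (92, 43) (0, 43)]
2. ⊥bis P8·P0 via (62.44,26.85): [(62.1937, 0) (92, 0) (92, 43) (62.5882, 43)]  |A|=1273.1906
3. ⊥bis P8·P1 via (68.61,26.94): [(68.1755, 0) (92, 0) (92, 43) (68.869, 43)]  |A|=1009.5429
4. ⊥bis P8·P2 via (60.415,18.61): [(68.1755, 0) (92, 0) (92, 43) (68.869, 43)]  |A|=1009.5429
5. ⊥bis P8·P3 via (83.325,20.73): [(68.7645, 36.5184) (92, 11.3235) (92, 43) (68.869, 43)]  |A|=442.9736
6. ⊥bis P8·P4 via (57.765,15.33): [(68.7645, 36.5184) (92, 11.3235) (92, 43) (68.869, 43)]  |A|=442.9736
7. ⊥bis P8·P5 via (66.775,24.195): [(68.7645, 36.5184) (92, 11.3235) (92, 43) (68.869, 43)]  |A|=442.9736
8. ⊥bis P8·P6 via (65.785,32.955): [(68.7645, 36.5184) (92, 11.3235) (92, 43) (68.869, 43)]  |A|=442.9736
9. ⊥bis P8·P7 via (57.85,32.03): [(68.7645, 36.5184) (92, 11.3235) (92, 43) (68.869, 43)]  |A|=442.9736
10. ⊥bis P8·P9 via (68.45,18.02): [(68.7645, 36.5184) (92, 11.3235) (92, 43) (68.869, 43)]  |A|=442.9736
11. canonical 4-gon: [(68.7645, 36.5184) (92, 11.3235) (92, 43) (68.869, 43)]
12. shoelace: 442.9736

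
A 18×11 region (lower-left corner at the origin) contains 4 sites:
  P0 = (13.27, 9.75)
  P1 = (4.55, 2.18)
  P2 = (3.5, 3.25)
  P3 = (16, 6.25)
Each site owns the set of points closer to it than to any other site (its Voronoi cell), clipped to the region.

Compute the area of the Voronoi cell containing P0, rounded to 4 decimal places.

Area of P0's cell: 43.3214

1. box [0,18]×[0,11]: [(0, 0) (18, 0) (18, 11) (0, 11)]
2. ⊥bis P0·P1 via (8.91,5.965): [(14.0883, 0) (18, 0) (18, 11) (4.539, 11)]  |A|=95.5496
3. ⊥bis P0·P2 via (8.385,6.5): [(8.1864, 6.7986) (14.0883, 0) (18, 0) (18, 11) (5.3911, 11)]  |A|=93.7595
4. ⊥bis P0·P3 via (14.635,8): [(8.1864, 6.7986) (10.1681, 4.5158) (18, 10.6247) (18, 11) (5.3911, 11)]  |A|=43.3214
5. canonical 5-gon: [(8.1864, 6.7986) (10.1681, 4.5158) (18, 10.6247) (18, 11) (5.3911, 11)]
6. shoelace: 43.3214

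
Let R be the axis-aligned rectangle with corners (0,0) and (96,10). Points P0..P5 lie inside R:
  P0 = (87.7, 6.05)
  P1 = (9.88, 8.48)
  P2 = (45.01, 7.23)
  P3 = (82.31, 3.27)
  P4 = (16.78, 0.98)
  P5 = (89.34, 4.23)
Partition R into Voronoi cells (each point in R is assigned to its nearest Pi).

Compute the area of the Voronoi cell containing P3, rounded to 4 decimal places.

1. box [0,96]×[0,10]: [(0, 0) (96, 0) (96, 10) (0, 10)]
2. ⊥bis P3·P0 via (85.005,4.66): [(0, 0) (87.4085, 0) (82.2508, 10) (0, 10)]  |A|=848.2964
3. ⊥bis P3·P1 via (46.095,5.875): [(45.6724, 0) (87.4085, 0) (82.2508, 10) (46.3917, 10)]  |A|=387.9758
4. ⊥bis P3·P2 via (63.66,5.25): [(63.1026, 0) (87.4085, 0) (82.2508, 10) (64.1643, 10)]  |A|=211.9618
5. ⊥bis P3·P4 via (49.545,2.125): [(63.1026, 0) (87.4085, 0) (82.2508, 10) (64.1643, 10)]  |A|=211.9618
6. ⊥bis P3·P5 via (85.825,3.75): [(63.1026, 0) (86.3371, 0) (85.9513, 2.8253) (82.2508, 10) (64.1643, 10)]  |A|=210.4483
7. canonical 5-gon: [(63.1026, 0) (86.3371, 0) (85.9513, 2.8253) (82.2508, 10) (64.1643, 10)]
8. shoelace: 210.4483

Area of P3's cell: 210.4483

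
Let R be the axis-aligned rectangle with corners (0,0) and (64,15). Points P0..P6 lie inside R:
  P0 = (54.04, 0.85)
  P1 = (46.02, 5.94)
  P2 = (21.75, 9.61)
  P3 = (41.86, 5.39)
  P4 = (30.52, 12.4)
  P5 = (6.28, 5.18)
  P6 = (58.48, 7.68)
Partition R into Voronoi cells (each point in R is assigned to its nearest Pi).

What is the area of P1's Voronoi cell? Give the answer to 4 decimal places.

1. box [0,64]×[0,15]: [(0, 0) (64, 0) (64, 15) (0, 15)]
2. ⊥bis P1·P0 via (50.03,3.395): [(0, 0) (47.8753, 0) (57.3953, 15) (0, 15)]  |A|=789.5294
3. ⊥bis P1·P2 via (33.885,7.775): [(32.7093, 0) (47.8753, 0) (57.3953, 15) (34.9775, 15)]  |A|=281.8782
4. ⊥bis P1·P3 via (43.94,5.665): [(44.689, 0) (47.8753, 0) (57.3953, 15) (42.7058, 15)]  |A|=134.0685
5. ⊥bis P1·P4 via (38.27,9.17): [(44.689, 0) (47.8753, 0) (57.3953, 15) (42.7058, 15)]  |A|=134.0685
6. ⊥bis P1·P5 via (26.15,5.56): [(44.689, 0) (47.8753, 0) (57.3953, 15) (42.7058, 15)]  |A|=134.0685
7. ⊥bis P1·P6 via (52.25,6.81): [(44.689, 0) (47.8753, 0) (52.2405, 6.878) (51.1063, 15) (42.7058, 15)]  |A|=108.5289
8. canonical 5-gon: [(44.689, 0) (47.8753, 0) (52.2405, 6.878) (51.1063, 15) (42.7058, 15)]
9. shoelace: 108.5289

Area of P1's cell: 108.5289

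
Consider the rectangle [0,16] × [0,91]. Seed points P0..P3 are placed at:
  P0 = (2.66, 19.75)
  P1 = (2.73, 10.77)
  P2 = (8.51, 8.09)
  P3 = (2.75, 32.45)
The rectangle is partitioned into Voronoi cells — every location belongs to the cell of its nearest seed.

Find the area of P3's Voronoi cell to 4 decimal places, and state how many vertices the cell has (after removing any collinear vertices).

1. box [0,16]×[0,91]: [(0, 0) (16, 0) (16, 91) (0, 91)]
2. ⊥bis P3·P0 via (2.705,26.1): [(0, 26.1192) (16, 26.0058) (16, 91) (0, 91)]  |A|=1039.0004
3. ⊥bis P3·P1 via (2.74,21.61): [(0, 26.1192) (16, 26.0058) (16, 91) (0, 91)]  |A|=1039.0004
4. ⊥bis P3·P2 via (5.63,20.27): [(0, 26.1192) (16, 26.0058) (16, 91) (0, 91)]  |A|=1039.0004
5. canonical 4-gon: [(0, 26.1192) (16, 26.0058) (16, 91) (0, 91)]
6. shoelace: 1039.0004

Area of P3's cell: 1039.0004 (4 vertices)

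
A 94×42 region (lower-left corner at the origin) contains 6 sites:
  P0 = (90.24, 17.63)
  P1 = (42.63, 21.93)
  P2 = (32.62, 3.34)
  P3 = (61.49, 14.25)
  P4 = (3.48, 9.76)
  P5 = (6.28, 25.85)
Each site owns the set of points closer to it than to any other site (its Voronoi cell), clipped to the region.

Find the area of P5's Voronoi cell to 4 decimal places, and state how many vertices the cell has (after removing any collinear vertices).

1. box [0,94]×[0,42]: [(0, 0) (94, 0) (94, 42) (0, 42)]
2. ⊥bis P5·P0 via (48.26,21.74): [(0, 0) (46.1316, 0) (50.2435, 42) (0, 42)]  |A|=2023.8772
3. ⊥bis P5·P1 via (24.455,23.89): [(0, 0) (21.8787, 0) (26.408, 42) (0, 42)]  |A|=1014.0203
4. ⊥bis P5·P2 via (19.45,14.595): [(0, 0) (6.9772, 0) (24.0307, 19.955) (26.408, 42) (0, 42)]  |A|=865.3405
5. ⊥bis P5·P3 via (33.885,20.05): [(0, 0) (6.9772, 0) (24.0307, 19.955) (26.408, 42) (0, 42)]  |A|=865.3405
6. ⊥bis P5·P4 via (4.88,17.805): [(0, 18.6542) (19.9518, 15.1822) (24.0307, 19.955) (26.408, 42) (0, 42)]  |A|=626.2831
7. canonical 5-gon: [(0, 18.6542) (19.9518, 15.1822) (24.0307, 19.955) (26.408, 42) (0, 42)]
8. shoelace: 626.2831

Area of P5's cell: 626.2831 (5 vertices)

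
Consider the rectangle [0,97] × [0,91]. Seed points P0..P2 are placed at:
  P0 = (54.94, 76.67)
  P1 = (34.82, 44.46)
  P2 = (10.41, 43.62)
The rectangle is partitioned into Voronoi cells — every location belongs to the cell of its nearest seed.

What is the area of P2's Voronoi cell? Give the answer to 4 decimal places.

Area of P2's cell: 1964.3907

1. box [0,97]×[0,91]: [(0, 0) (97, 0) (97, 91) (0, 91)]
2. ⊥bis P2·P0 via (32.675,60.145): [(0, 0) (77.3144, 0) (9.7745, 91) (0, 91)]  |A|=3962.5463
3. ⊥bis P2·P1 via (22.615,44.04): [(0, 0) (24.1305, 0) (21.5447, 75.1414) (9.7745, 91) (0, 91)]  |A|=1964.3907
4. canonical 5-gon: [(0, 0) (24.1305, 0) (21.5447, 75.1414) (9.7745, 91) (0, 91)]
5. shoelace: 1964.3907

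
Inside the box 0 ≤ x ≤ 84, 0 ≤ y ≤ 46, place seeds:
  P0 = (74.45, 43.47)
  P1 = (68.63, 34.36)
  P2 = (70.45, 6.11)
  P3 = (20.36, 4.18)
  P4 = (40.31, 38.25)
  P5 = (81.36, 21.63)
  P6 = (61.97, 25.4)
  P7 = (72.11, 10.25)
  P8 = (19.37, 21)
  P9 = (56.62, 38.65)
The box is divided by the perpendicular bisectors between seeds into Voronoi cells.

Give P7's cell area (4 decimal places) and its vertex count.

Area of P7's cell: 194.5553 (4 vertices)

1. box [0,84]×[0,46]: [(0, 0) (84, 0) (84, 46) (0, 46)]
2. ⊥bis P7·P0 via (73.28,26.86): [(0, 32.0218) (0, 0) (84, 0) (84, 26.1049)]  |A|=2441.3212
3. ⊥bis P7·P1 via (70.37,22.305): [(0, 12.1479) (0, 0) (84, 0) (84, 24.2723)]  |A|=1529.6499
4. ⊥bis P7·P2 via (71.28,8.18): [(45.1362, 18.6628) (84, 3.0797) (84, 24.2723)]  |A|=411.8132
5. ⊥bis P7·P3 via (46.235,7.215): [(45.1362, 18.6628) (84, 3.0797) (84, 24.2723)]  |A|=411.8132
6. ⊥bis P7·P4 via (56.21,24.25): [(52.1865, 19.6804) (49.6846, 16.839) (84, 3.0797) (84, 24.2723)]  |A|=403.0698
7. ⊥bis P7·P5 via (76.735,15.94): [(69.1253, 22.1253) (52.1865, 19.6804) (49.6846, 16.839) (84, 3.0797) (84, 10.0348)]  |A|=297.1806
8. ⊥bis P7·P6 via (67.04,17.825): [(71.0851, 20.5324) (59.6168, 12.8566) (84, 3.0797) (84, 10.0348)]  |A|=194.5553
9. ⊥bis P7·P8 via (45.74,15.625): [(71.0851, 20.5324) (59.6168, 12.8566) (84, 3.0797) (84, 10.0348)]  |A|=194.5553
10. ⊥bis P7·P9 via (64.365,24.45): [(71.0851, 20.5324) (59.6168, 12.8566) (84, 3.0797) (84, 10.0348)]  |A|=194.5553
11. canonical 4-gon: [(71.0851, 20.5324) (59.6168, 12.8566) (84, 3.0797) (84, 10.0348)]
12. shoelace: 194.5553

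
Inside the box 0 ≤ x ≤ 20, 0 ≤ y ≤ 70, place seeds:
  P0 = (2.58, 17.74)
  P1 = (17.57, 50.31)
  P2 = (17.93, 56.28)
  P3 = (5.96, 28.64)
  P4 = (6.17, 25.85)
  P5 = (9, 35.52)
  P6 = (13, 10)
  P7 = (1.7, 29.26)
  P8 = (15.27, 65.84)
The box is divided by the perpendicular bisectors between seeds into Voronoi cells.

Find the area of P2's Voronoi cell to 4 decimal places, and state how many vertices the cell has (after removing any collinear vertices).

Area of P2's cell: 109.2252 (4 vertices)

1. box [0,20]×[0,70]: [(0, 0) (20, 0) (20, 70) (0, 70)]
2. ⊥bis P2·P0 via (10.255,37.01): [(0, 41.0944) (20, 33.1287) (20, 70) (0, 70)]  |A|=657.7687
3. ⊥bis P2·P1 via (17.75,53.295): [(0, 54.3654) (20, 53.1593) (20, 70) (0, 70)]  |A|=324.7533
4. ⊥bis P2·P3 via (11.945,42.46): [(0, 54.3654) (20, 53.1593) (20, 70) (0, 70)]  |A|=324.7533
5. ⊥bis P2·P4 via (12.05,41.065): [(0, 54.3654) (20, 53.1593) (20, 70) (0, 70)]  |A|=324.7533
6. ⊥bis P2·P5 via (13.465,45.9): [(0, 54.3654) (20, 53.1593) (20, 70) (0, 70)]  |A|=324.7533
7. ⊥bis P2·P6 via (15.465,33.14): [(0, 54.3654) (20, 53.1593) (20, 70) (0, 70)]  |A|=324.7533
8. ⊥bis P2·P7 via (9.815,42.77): [(0, 54.3654) (20, 53.1593) (20, 70) (0, 70)]  |A|=324.7533
9. ⊥bis P2·P8 via (16.6,61.06): [(0, 56.4412) (0, 54.3654) (20, 53.1593) (20, 62.006)]  |A|=109.2252
10. canonical 4-gon: [(0, 56.4412) (0, 54.3654) (20, 53.1593) (20, 62.006)]
11. shoelace: 109.2252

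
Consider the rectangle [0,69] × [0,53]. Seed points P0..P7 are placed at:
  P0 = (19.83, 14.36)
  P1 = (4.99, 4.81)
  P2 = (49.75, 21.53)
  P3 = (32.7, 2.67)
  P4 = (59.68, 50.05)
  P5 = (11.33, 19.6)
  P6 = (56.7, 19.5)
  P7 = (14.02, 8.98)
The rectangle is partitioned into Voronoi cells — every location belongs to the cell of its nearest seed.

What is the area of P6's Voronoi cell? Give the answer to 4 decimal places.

Area of P6's cell: 560.8500

1. box [0,69]×[0,53]: [(0, 0) (69, 0) (69, 53) (0, 53)]
2. ⊥bis P6·P0 via (38.265,16.93): [(40.6252, 0) (69, 0) (69, 53) (33.2365, 53)]  |A|=1699.6645
3. ⊥bis P6·P1 via (30.845,12.155): [(40.6252, 0) (69, 0) (69, 53) (33.2365, 53)]  |A|=1699.6645
4. ⊥bis P6·P2 via (53.225,20.515): [(47.2328, 0) (69, 0) (69, 53) (62.7134, 53)]  |A|=743.4238
5. ⊥bis P6·P3 via (44.7,11.085): [(48.7738, 5.2757) (52.4734, 0) (69, 0) (69, 53) (62.7134, 53)]  |A|=729.6002
6. ⊥bis P6·P4 via (58.19,34.775): [(57.4123, 34.8509) (48.7738, 5.2757) (52.4734, 0) (69, 0) (69, 33.7205)]  |A|=560.85
7. ⊥bis P6·P5 via (34.015,19.55): [(57.4123, 34.8509) (48.7738, 5.2757) (52.4734, 0) (69, 0) (69, 33.7205)]  |A|=560.85
8. ⊥bis P6·P7 via (35.36,14.24): [(57.4123, 34.8509) (48.7738, 5.2757) (52.4734, 0) (69, 0) (69, 33.7205)]  |A|=560.85
9. canonical 5-gon: [(57.4123, 34.8509) (48.7738, 5.2757) (52.4734, 0) (69, 0) (69, 33.7205)]
10. shoelace: 560.85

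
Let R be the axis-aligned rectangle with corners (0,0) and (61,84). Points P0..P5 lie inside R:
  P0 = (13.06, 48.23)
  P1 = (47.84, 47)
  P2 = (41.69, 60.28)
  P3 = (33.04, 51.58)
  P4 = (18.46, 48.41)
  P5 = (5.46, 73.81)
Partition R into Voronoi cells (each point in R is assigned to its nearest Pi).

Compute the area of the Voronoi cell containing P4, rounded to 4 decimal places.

1. box [0,61]×[0,84]: [(0, 0) (61, 0) (61, 84) (0, 84)]
2. ⊥bis P4·P0 via (15.76,48.32): [(17.3707, 0) (61, 0) (61, 84) (14.5707, 84)]  |A|=3782.464
3. ⊥bis P4·P1 via (33.15,47.705): [(17.3707, 0) (30.8605, 0) (34.8919, 84) (14.5707, 84)]  |A|=1420.0654
4. ⊥bis P4·P2 via (30.075,54.345): [(17.3707, 0) (30.8605, 0) (33.1773, 48.2737) (14.922, 84) (14.5707, 84)]  |A|=1063.3402
5. ⊥bis P4·P3 via (25.75,49.995): [(17.3707, 0) (30.8605, 0) (31.902, 21.6998) (20.9004, 72.2999) (14.922, 84) (14.5707, 84)]  |A|=884.8978
6. ⊥bis P4·P5 via (11.96,61.11): [(15.2771, 62.8077) (17.3707, 0) (30.8605, 0) (31.902, 21.6998) (22.1945, 66.3481)]  |A|=797.0277
7. canonical 5-gon: [(15.2771, 62.8077) (17.3707, 0) (30.8605, 0) (31.902, 21.6998) (22.1945, 66.3481)]
8. shoelace: 797.0277

Area of P4's cell: 797.0277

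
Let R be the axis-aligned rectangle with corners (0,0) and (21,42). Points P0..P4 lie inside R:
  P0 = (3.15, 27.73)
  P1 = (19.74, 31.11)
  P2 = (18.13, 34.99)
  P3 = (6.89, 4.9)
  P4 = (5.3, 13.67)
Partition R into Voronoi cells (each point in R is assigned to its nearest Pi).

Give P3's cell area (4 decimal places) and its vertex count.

1. box [0,21]×[0,42]: [(0, 0) (21, 0) (21, 42) (0, 42)]
2. ⊥bis P3·P0 via (5.02,16.315): [(0, 15.4926) (0, 0) (21, 0) (21, 18.9328)]  |A|=361.4674
3. ⊥bis P3·P1 via (13.315,18.005): [(13.8212, 17.7568) (0, 15.4926) (0, 0) (21, 0) (21, 14.2373)]  |A|=344.6131
4. ⊥bis P3·P2 via (12.51,19.945): [(13.8212, 17.7568) (0, 15.4926) (0, 0) (21, 0) (21, 14.2373)]  |A|=344.6131
5. ⊥bis P3·P4 via (6.095,9.285): [(0, 8.18) (0, 0) (21, 0) (21, 11.9873)]  |A|=211.7561
6. canonical 4-gon: [(0, 8.18) (0, 0) (21, 0) (21, 11.9873)]
7. shoelace: 211.7561

Area of P3's cell: 211.7561 (4 vertices)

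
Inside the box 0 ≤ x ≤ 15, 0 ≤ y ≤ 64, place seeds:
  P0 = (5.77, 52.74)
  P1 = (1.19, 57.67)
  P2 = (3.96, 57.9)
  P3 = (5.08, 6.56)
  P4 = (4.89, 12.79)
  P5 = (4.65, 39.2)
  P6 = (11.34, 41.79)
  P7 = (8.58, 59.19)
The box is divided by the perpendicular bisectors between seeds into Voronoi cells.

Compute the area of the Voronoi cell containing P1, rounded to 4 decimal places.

Area of P1's cell: 26.7394

1. box [0,15]×[0,64]: [(0, 0) (15, 0) (15, 64) (0, 64)]
2. ⊥bis P1·P0 via (3.48,55.205): [(0, 51.9721) (12.9471, 64) (0, 64)]  |A|=77.8635
3. ⊥bis P1·P2 via (2.575,57.785): [(0, 51.9721) (2.8387, 54.6092) (2.059, 64) (0, 64)]  |A|=26.7394
4. ⊥bis P1·P3 via (3.135,32.115): [(0, 51.9721) (2.8387, 54.6092) (2.059, 64) (0, 64)]  |A|=26.7394
5. ⊥bis P1·P4 via (3.04,35.23): [(0, 51.9721) (2.8387, 54.6092) (2.059, 64) (0, 64)]  |A|=26.7394
6. ⊥bis P1·P5 via (2.92,48.435): [(0, 51.9721) (2.8387, 54.6092) (2.059, 64) (0, 64)]  |A|=26.7394
7. ⊥bis P1·P6 via (6.265,49.73): [(0, 51.9721) (2.8387, 54.6092) (2.059, 64) (0, 64)]  |A|=26.7394
8. ⊥bis P1·P7 via (4.885,58.43): [(0, 51.9721) (2.8387, 54.6092) (2.059, 64) (0, 64)]  |A|=26.7394
9. canonical 4-gon: [(0, 51.9721) (2.8387, 54.6092) (2.059, 64) (0, 64)]
10. shoelace: 26.7394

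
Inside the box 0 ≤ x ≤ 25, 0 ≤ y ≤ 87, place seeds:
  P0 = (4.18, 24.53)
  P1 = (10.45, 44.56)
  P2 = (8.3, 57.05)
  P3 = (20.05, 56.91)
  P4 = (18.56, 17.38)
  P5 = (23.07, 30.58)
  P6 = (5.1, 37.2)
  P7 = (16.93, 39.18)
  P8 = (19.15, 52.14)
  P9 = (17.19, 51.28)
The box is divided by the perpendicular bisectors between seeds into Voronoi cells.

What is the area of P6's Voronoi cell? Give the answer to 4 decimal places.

Area of P6's cell: 134.2920

1. box [0,25]×[0,87]: [(0, 0) (25, 0) (25, 87) (0, 87)]
2. ⊥bis P6·P0 via (4.64,30.865): [(0, 31.2019) (25, 29.3866) (25, 87) (0, 87)]  |A|=1417.6434
3. ⊥bis P6·P1 via (7.775,40.88): [(0, 46.5317) (0, 31.2019) (23.4296, 29.5006)]  |A|=179.5848
4. ⊥bis P6·P2 via (6.7,47.125): [(0, 46.5317) (0, 31.2019) (23.4296, 29.5006)]  |A|=179.5848
5. ⊥bis P6·P3 via (12.575,47.055): [(0, 46.5317) (0, 31.2019) (23.4296, 29.5006)]  |A|=179.5848
6. ⊥bis P6·P4 via (11.83,27.29): [(19.3992, 32.4303) (0, 46.5317) (0, 31.2019) (15.8912, 30.048)]  |A|=169.6453
7. ⊥bis P6·P5 via (14.085,33.89): [(14.7833, 35.7856) (0, 46.5317) (0, 31.2019) (12.7536, 30.2759)]  |A|=149.3869
8. ⊥bis P6·P7 via (11.015,38.19): [(10.9512, 38.5712) (0, 46.5317) (0, 31.2019) (12.3345, 30.3063)]  |A|=134.292
9. ⊥bis P6·P8 via (12.125,44.67): [(10.9512, 38.5712) (0, 46.5317) (0, 31.2019) (12.3345, 30.3063)]  |A|=134.292
10. ⊥bis P6·P9 via (11.145,44.24): [(10.9512, 38.5712) (0, 46.5317) (0, 31.2019) (12.3345, 30.3063)]  |A|=134.292
11. canonical 4-gon: [(10.9512, 38.5712) (0, 46.5317) (0, 31.2019) (12.3345, 30.3063)]
12. shoelace: 134.292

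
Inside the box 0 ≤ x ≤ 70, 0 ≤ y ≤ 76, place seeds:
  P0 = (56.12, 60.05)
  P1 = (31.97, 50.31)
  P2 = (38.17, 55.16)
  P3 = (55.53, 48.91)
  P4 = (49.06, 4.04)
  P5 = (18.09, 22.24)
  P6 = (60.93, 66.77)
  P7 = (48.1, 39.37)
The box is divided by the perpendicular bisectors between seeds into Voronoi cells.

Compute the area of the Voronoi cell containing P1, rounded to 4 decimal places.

Area of P1's cell: 1083.7395

1. box [0,70]×[0,76]: [(0, 0) (70, 0) (70, 76) (0, 76)]
2. ⊥bis P1·P0 via (44.045,55.18): [(0, 0) (66.2998, 0) (35.648, 76) (0, 76)]  |A|=3874.0172
3. ⊥bis P1·P2 via (35.07,52.735): [(0, 0) (66.2998, 0) (55.6327, 26.4486) (16.8708, 76) (0, 76)]  |A|=3408.7976
4. ⊥bis P1·P3 via (43.75,49.61): [(0, 0) (40.802, 0) (43.3098, 42.2017) (16.8708, 76) (0, 76)]  |A|=2791.8305
5. ⊥bis P1·P4 via (40.515,27.175): [(0, 12.2106) (42.4595, 27.8932) (43.3098, 42.2017) (16.8708, 76) (0, 76)]  |A|=1963.5516
6. ⊥bis P1·P5 via (25.03,36.275): [(0, 48.6518) (42.1855, 27.792) (42.4595, 27.8932) (43.3098, 42.2017) (16.8708, 76) (0, 76)]  |A|=1194.9079
7. ⊥bis P1·P6 via (46.45,58.54): [(0, 48.6518) (42.1855, 27.792) (42.4595, 27.8932) (43.3098, 42.2017) (16.8708, 76) (0, 76)]  |A|=1194.9079
8. ⊥bis P1·P7 via (40.035,44.84): [(0, 48.6518) (31.9164, 32.8698) (40.5973, 45.6691) (16.8708, 76) (0, 76)]  |A|=1083.7395
9. canonical 5-gon: [(0, 48.6518) (31.9164, 32.8698) (40.5973, 45.6691) (16.8708, 76) (0, 76)]
10. shoelace: 1083.7395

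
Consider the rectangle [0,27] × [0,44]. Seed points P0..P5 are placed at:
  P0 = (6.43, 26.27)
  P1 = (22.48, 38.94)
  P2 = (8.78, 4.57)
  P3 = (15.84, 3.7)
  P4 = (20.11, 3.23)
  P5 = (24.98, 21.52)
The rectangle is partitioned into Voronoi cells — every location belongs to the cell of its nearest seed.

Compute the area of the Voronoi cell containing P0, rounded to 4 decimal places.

1. box [0,27]×[0,44]: [(0, 0) (27, 0) (27, 44) (0, 44)]
2. ⊥bis P0·P1 via (14.455,32.605): [(0, 0) (27, 0) (27, 16.7133) (5.4597, 44) (0, 44)]  |A|=894.1186
3. ⊥bis P0·P2 via (7.605,15.42): [(0, 14.5964) (26.4131, 17.4568) (5.4597, 44) (0, 44)]  |A|=460.7786
4. ⊥bis P0·P3 via (11.135,14.985): [(0, 14.5964) (13.7831, 16.0891) (24.098, 20.3896) (5.4597, 44) (0, 44)]  |A|=440.675
5. ⊥bis P0·P4 via (13.27,14.75): [(0, 14.5964) (13.7831, 16.0891) (19.633, 18.528) (23.6736, 20.9271) (5.4597, 44) (0, 44)]  |A|=439.0799
6. ⊥bis P0·P5 via (15.705,23.895): [(0, 14.5964) (13.704, 16.0805) (17.0829, 29.2761) (5.4597, 44) (0, 44)]  |A|=379.2519
7. canonical 5-gon: [(0, 14.5964) (13.704, 16.0805) (17.0829, 29.2761) (5.4597, 44) (0, 44)]
8. shoelace: 379.2519

Area of P0's cell: 379.2519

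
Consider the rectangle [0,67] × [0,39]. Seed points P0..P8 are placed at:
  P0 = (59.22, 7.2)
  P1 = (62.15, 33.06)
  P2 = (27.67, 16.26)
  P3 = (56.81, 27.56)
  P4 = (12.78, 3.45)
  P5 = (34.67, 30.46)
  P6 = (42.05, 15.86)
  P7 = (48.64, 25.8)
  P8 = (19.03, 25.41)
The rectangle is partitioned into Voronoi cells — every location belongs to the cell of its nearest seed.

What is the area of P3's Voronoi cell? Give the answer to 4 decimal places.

Area of P3's cell: 179.8128

1. box [0,67]×[0,39]: [(0, 0) (67, 0) (67, 39) (0, 39)]
2. ⊥bis P3·P0 via (58.015,17.38): [(0, 10.5128) (67, 18.4435) (67, 39) (0, 39)]  |A|=1642.9623
3. ⊥bis P3·P1 via (59.48,30.31): [(0, 10.5128) (67, 18.4435) (67, 23.0088) (50.5296, 39) (0, 39)]  |A|=1511.2714
4. ⊥bis P3·P2 via (42.24,21.91): [(44.6119, 15.7935) (67, 18.4435) (67, 23.0088) (50.5296, 39) (35.6128, 39)]  |A|=462.6133
5. ⊥bis P3·P4 via (34.795,15.505): [(44.6119, 15.7935) (67, 18.4435) (67, 23.0088) (50.5296, 39) (35.6128, 39)]  |A|=462.6133
6. ⊥bis P3·P5 via (45.74,29.01): [(44.1611, 16.9559) (44.6119, 15.7935) (67, 18.4435) (67, 23.0088) (50.5296, 39) (47.0485, 39)]  |A|=336.5681
7. ⊥bis P3·P6 via (49.43,21.71): [(45.4427, 26.7402) (53.3043, 16.8224) (67, 18.4435) (67, 23.0088) (50.5296, 39) (47.0485, 39)]  |A|=286.4687
8. ⊥bis P3·P7 via (52.725,26.68): [(54.8101, 17.0006) (67, 18.4435) (67, 23.0088) (50.5296, 39) (50.071, 39)]  |A|=179.8128
9. ⊥bis P3·P8 via (37.92,26.485): [(54.8101, 17.0006) (67, 18.4435) (67, 23.0088) (50.5296, 39) (50.071, 39)]  |A|=179.8128
10. canonical 5-gon: [(54.8101, 17.0006) (67, 18.4435) (67, 23.0088) (50.5296, 39) (50.071, 39)]
11. shoelace: 179.8128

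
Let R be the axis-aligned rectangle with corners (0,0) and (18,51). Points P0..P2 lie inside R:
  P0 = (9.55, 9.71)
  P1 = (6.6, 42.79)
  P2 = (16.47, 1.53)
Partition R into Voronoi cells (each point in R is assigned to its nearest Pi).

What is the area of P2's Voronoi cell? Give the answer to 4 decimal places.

Area of P2's cell: 57.2438

1. box [0,18]×[0,51]: [(0, 0) (18, 0) (18, 51) (0, 51)]
2. ⊥bis P2·P0 via (13.01,5.62): [(6.3667, 0) (18, 0) (18, 9.8414)]  |A|=57.2438
3. ⊥bis P2·P1 via (11.535,22.16): [(6.3667, 0) (18, 0) (18, 9.8414)]  |A|=57.2438
4. canonical 3-gon: [(6.3667, 0) (18, 0) (18, 9.8414)]
5. shoelace: 57.2438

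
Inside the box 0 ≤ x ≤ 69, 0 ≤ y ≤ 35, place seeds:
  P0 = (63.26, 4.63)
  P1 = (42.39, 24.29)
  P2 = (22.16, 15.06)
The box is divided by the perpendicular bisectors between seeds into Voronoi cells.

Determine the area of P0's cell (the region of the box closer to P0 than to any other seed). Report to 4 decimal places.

Area of P0's cell: 470.5029

1. box [0,69]×[0,35]: [(0, 0) (69, 0) (69, 35) (0, 35)]
2. ⊥bis P0·P1 via (52.825,14.46): [(39.2034, 0) (69, 0) (69, 31.6305)]  |A|=471.2415
3. ⊥bis P0·P2 via (42.71,9.845): [(40.5834, 1.465) (40.2116, 0) (69, 0) (69, 31.6305)]  |A|=470.5029
4. canonical 4-gon: [(40.5834, 1.465) (40.2116, 0) (69, 0) (69, 31.6305)]
5. shoelace: 470.5029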